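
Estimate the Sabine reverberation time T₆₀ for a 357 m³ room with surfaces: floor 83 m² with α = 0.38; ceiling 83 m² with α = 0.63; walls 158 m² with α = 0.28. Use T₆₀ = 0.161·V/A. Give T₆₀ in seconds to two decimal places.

0.45 s

Summing Sᵢαᵢ: 83·0.38 + 83·0.63 + 158·0.28 = 128.07 m².
T₆₀ = 0.161 × 357 / 128.07 = 0.449 s.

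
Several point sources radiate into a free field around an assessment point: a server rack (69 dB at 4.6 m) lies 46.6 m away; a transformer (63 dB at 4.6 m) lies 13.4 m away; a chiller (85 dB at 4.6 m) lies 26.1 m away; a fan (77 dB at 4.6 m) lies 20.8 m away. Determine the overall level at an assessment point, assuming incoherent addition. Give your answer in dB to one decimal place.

First find each source's level at the receiver (point-source: −20·log₁₀(r/r_ref)), then combine on an intensity basis.
server rack: 69 − 20·log₁₀(46.6/4.6) = 69 − 20.11 = 48.89 dB.
transformer: 63 − 20·log₁₀(13.4/4.6) = 63 − 9.29 = 53.71 dB.
chiller: 85 − 20·log₁₀(26.1/4.6) = 85 − 15.08 = 69.92 dB.
fan: 77 − 20·log₁₀(20.8/4.6) = 77 − 13.11 = 63.89 dB.
Σ 10^(L/10) = 1.259e+07 → L_total = 10·log₁₀(1.259e+07) = 71.00 dB.

71.0 dB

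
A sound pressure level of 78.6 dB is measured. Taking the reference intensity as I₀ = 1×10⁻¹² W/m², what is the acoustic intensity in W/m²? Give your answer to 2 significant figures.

7.2e-05 W/m²

I = I₀·10^(L/10) = 10⁻¹² × 10^(78.6/10) = 10^(-4.140).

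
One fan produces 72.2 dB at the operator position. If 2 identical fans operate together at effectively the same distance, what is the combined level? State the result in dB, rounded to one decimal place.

With 2 equal, uncorrelated contributions the intensity is 2× that of one unit, giving a rise of 10·log₁₀ 2.
L_total = 72.2 + 10·log₁₀(2) = 72.2 + 3.010 = 75.21 dB.

75.2 dB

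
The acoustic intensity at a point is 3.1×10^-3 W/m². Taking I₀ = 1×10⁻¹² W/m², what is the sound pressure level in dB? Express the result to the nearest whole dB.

Dividing by I₀ shifts the exponent by 12: I/I₀ = 3.1×10^9.
L = 10·(0.4914 + 9) = 94.91 dB.

95 dB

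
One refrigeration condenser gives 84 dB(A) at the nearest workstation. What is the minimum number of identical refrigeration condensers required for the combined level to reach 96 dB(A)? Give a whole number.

The shortfall is 96 − 84 = 12.0 dB, and N units add 10·log₁₀ N, so need 10·log₁₀ N ≥ 12.0.
N ≥ 10^(12.0/10) = 15.849, so N = 16.

16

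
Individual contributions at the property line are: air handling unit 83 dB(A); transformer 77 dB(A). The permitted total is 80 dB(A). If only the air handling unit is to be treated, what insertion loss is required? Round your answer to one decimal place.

6.0 dB

The untreated sources together contribute 10^(77/10) = 5.012e+07, i.e. 77.00 dB(A).
The limit corresponds to 10^(80/10) = 1.000e+08; subtracting the fixed part leaves 4.988e+07 for the air handling unit, i.e. 76.98 dB(A).
So the air handling unit must be reduced from 83 to 76.98 dB(A): IL = 6.02 dB.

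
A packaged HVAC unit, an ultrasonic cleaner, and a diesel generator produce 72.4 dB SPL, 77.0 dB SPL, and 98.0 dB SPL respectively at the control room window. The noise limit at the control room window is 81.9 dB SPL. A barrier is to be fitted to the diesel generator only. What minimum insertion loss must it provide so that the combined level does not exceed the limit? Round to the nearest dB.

19 dB

Fixed contribution from the other sources: Σ 10^(L/10) = 10^(72.4/10) + 10^(77.0/10) = 6.750e+07 (78.29 dB SPL).
The limit corresponds to 10^(81.9/10) = 1.549e+08; subtracting the fixed part leaves 8.738e+07 for the diesel generator, i.e. 79.41 dB SPL.
Required insertion loss = 98.0 − 79.41 = 18.59 dB.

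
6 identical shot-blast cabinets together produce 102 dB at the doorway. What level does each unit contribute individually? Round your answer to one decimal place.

94.2 dB

Dividing the total intensity by 6 lowers the level by 10·log₁₀ 6 = 7.782 dB: L₁ = 102 − 7.782.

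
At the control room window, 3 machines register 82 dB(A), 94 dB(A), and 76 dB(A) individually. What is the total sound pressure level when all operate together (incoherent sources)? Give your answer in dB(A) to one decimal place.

94.3 dB(A)

For uncorrelated sources the intensities add, so convert each level to linear form, sum, and take 10·log₁₀ of the total.
Σ 10^(L/10) = 10^(82/10) + 10^(94/10) + 10^(76/10) = 2.710e+09.
L_total = 10·log₁₀(2.710e+09) = 94.33 dB(A).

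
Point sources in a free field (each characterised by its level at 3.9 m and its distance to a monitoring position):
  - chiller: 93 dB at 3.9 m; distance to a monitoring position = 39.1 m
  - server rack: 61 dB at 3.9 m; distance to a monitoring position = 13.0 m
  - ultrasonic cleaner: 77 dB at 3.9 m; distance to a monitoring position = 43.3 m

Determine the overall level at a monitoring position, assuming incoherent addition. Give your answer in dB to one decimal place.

73.1 dB

Propagate each source to the receiver with L = L_ref − 20·log₁₀(r/r_ref), then add intensities.
chiller: 93 − 20·log₁₀(39.1/3.9) = 93 − 20.02 = 72.98 dB.
server rack: 61 − 20·log₁₀(13.0/3.9) = 61 − 10.46 = 50.54 dB.
ultrasonic cleaner: 77 − 20·log₁₀(43.3/3.9) = 77 − 20.91 = 56.09 dB.
Σ 10^(L/10) = 2.037e+07 → L_total = 10·log₁₀(2.037e+07) = 73.09 dB.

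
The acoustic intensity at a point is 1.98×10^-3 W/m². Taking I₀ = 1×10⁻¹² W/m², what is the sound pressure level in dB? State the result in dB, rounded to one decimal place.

Dividing by I₀ shifts the exponent by 12: I/I₀ = 1.98×10^9.
L = 10·(0.2967 + 9) = 92.97 dB.

93.0 dB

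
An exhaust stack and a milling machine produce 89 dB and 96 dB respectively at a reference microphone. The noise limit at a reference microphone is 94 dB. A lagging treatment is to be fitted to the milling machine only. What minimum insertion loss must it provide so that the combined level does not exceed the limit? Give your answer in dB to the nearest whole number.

Everything except the milling machine sums to 10^(89/10) = 7.943e+08 in linear terms, 89.00 dB.
To meet 94 dB overall, the treated milling machine may contribute at most 10^(94/10) − 7.943e+08 = 1.718e+09, i.e. 92.35 dB.
Required insertion loss = 96 − 92.35 = 3.65 dB.

4 dB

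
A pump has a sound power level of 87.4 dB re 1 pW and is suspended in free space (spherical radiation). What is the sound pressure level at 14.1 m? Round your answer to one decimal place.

53.4 dB

The power spreads over a sphere of area 4π·r², so L_p = L_w − 10·log₁₀(4π·r²).
4π·r² = 2498 m², 10·log₁₀ of that is 33.976 dB.
L_p = 87.4 − 33.976 = 53.42 dB.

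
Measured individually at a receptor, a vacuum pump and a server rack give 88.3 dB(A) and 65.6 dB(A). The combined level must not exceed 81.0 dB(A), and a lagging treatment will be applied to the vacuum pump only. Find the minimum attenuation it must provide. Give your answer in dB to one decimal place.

Everything except the vacuum pump sums to 10^(65.6/10) = 3.631e+06 in linear terms, 65.60 dB(A).
The limit corresponds to 10^(81.0/10) = 1.259e+08; subtracting the fixed part leaves 1.223e+08 for the vacuum pump, i.e. 80.87 dB(A).
Required insertion loss = 88.3 − 80.87 = 7.43 dB.

7.4 dB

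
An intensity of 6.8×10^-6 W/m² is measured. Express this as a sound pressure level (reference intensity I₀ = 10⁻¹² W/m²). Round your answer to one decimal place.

68.3 dB

Dividing by I₀ shifts the exponent by 12: I/I₀ = 6.8×10^6.
L = 10·(0.8325 + 6) = 68.33 dB.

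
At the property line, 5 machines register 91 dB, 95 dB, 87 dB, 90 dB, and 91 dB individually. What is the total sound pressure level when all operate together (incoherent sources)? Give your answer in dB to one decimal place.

98.6 dB

Incoherent sources combine by intensity addition: L_total = 10·log₁₀(Σ 10^(L_i/10)).
Σ 10^(L/10) = 10^(91/10) + 10^(95/10) + 10^(87/10) + 10^(90/10) + 10^(91/10) = 7.181e+09.
L_total = 10·log₁₀(7.181e+09) = 98.56 dB.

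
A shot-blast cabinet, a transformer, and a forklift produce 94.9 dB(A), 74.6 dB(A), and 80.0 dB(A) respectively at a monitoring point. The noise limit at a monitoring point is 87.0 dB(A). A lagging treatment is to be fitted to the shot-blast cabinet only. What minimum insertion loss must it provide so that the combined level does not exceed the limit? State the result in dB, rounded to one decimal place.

9.2 dB

Everything except the shot-blast cabinet sums to 10^(74.6/10) + 10^(80.0/10) = 1.288e+08 in linear terms, 81.10 dB(A).
To meet 87.0 dB(A) overall, the treated shot-blast cabinet may contribute at most 10^(87.0/10) − 1.288e+08 = 3.723e+08, i.e. 85.71 dB(A).
So the shot-blast cabinet must be reduced from 94.9 to 85.71 dB(A): IL = 9.19 dB.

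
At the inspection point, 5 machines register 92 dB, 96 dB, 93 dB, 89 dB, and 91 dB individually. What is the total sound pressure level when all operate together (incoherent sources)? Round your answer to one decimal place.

Incoherent sources combine by intensity addition: L_total = 10·log₁₀(Σ 10^(L_i/10)).
Σ 10^(L/10) = 10^(92/10) + 10^(96/10) + 10^(93/10) + 10^(89/10) + 10^(91/10) = 9.614e+09.
L_total = 10·log₁₀(9.614e+09) = 99.83 dB.

99.8 dB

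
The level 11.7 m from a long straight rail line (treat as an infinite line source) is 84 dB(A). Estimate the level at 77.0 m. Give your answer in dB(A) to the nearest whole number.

For a line source, L₂ = L₁ − 10·log₁₀(r₂/r₁).
L₂ = 84 − 10·log₁₀(77.0/11.7) = 84 − 8.183 = 75.82 dB(A).

76 dB(A)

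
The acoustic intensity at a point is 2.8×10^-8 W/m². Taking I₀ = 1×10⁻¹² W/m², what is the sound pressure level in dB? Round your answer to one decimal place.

44.5 dB

Dividing by I₀ shifts the exponent by 12: I/I₀ = 2.8×10^4.
L = 10·(0.4472 + 4) = 44.47 dB.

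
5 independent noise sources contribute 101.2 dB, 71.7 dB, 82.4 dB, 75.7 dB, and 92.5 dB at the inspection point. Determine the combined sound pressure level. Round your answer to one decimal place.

101.8 dB

For uncorrelated sources the intensities add, so convert each level to linear form, sum, and take 10·log₁₀ of the total.
Σ 10^(L/10) = 10^(101.2/10) + 10^(71.7/10) + 10^(82.4/10) + 10^(75.7/10) + 10^(92.5/10) = 1.519e+10.
L_total = 10·log₁₀(1.519e+10) = 101.81 dB.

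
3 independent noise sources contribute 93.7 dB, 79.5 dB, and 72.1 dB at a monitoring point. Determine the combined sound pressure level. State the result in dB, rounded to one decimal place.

93.9 dB

Incoherent sources combine by intensity addition: L_total = 10·log₁₀(Σ 10^(L_i/10)).
Σ 10^(L/10) = 10^(93.7/10) + 10^(79.5/10) + 10^(72.1/10) = 2.450e+09.
L_total = 10·log₁₀(2.450e+09) = 93.89 dB.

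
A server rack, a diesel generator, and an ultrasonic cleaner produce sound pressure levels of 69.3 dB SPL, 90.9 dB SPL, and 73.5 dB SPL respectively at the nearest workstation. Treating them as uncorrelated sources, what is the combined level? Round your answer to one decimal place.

91.0 dB SPL

Incoherent sources combine by intensity addition: L_total = 10·log₁₀(Σ 10^(L_i/10)).
Σ 10^(L/10) = 10^(69.3/10) + 10^(90.9/10) + 10^(73.5/10) = 1.261e+09.
L_total = 10·log₁₀(1.261e+09) = 91.01 dB SPL.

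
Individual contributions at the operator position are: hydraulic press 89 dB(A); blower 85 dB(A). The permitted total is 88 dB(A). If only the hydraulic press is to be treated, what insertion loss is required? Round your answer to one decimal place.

4.0 dB

The untreated sources together contribute 10^(85/10) = 3.162e+08, i.e. 85.00 dB(A).
To meet 88 dB(A) overall, the treated hydraulic press may contribute at most 10^(88/10) − 3.162e+08 = 3.147e+08, i.e. 84.98 dB(A).
Required insertion loss = 89 − 84.98 = 4.02 dB.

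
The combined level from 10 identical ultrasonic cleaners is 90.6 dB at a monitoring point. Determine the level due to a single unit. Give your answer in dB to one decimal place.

80.6 dB

For N identical incoherent sources L_total = L₁ + 10·log₁₀ N, so L₁ = 90.6 − 10·log₁₀(10) = 90.6 − 10.000.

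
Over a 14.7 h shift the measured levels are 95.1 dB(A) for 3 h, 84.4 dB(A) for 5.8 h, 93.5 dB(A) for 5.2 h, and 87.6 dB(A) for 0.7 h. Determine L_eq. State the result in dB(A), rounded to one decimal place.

The energy average is taken in the linear domain: L_eq = 10·log₁₀[(Σ tᵢ·10^(Lᵢ/10))/T], T = 14.7 h.
Σ tᵢ·10^(Lᵢ/10) = 3·10^(95.1/10) + 5.8·10^(84.4/10) + 5.2·10^(93.5/10) + 0.7·10^(87.6/10) = 2.335e+10.
L_eq = 10·log₁₀(2.335e+10/14.7) = 92.01 dB(A).

92.0 dB(A)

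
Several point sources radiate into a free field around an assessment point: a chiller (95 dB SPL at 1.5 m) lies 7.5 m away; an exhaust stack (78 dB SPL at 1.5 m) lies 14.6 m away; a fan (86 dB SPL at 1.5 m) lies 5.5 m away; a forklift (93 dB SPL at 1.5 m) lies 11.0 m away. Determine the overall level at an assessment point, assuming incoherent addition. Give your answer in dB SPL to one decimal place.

Apply inverse-square spreading to bring every level to the receiver, then sum 10^(L/10).
chiller: 95 − 20·log₁₀(7.5/1.5) = 95 − 13.98 = 81.02 dB SPL.
exhaust stack: 78 − 20·log₁₀(14.6/1.5) = 78 − 19.77 = 58.23 dB SPL.
fan: 86 − 20·log₁₀(5.5/1.5) = 86 − 11.29 = 74.71 dB SPL.
forklift: 93 − 20·log₁₀(11.0/1.5) = 93 − 17.31 = 75.69 dB SPL.
Σ 10^(L/10) = 1.939e+08 → L_total = 10·log₁₀(1.939e+08) = 82.88 dB SPL.

82.9 dB SPL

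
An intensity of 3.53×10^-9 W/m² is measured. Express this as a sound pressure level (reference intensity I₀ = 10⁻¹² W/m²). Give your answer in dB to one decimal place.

35.5 dB

Dividing by I₀ shifts the exponent by 12: I/I₀ = 3.53×10^3.
L = 10·(0.5478 + 3) = 35.48 dB.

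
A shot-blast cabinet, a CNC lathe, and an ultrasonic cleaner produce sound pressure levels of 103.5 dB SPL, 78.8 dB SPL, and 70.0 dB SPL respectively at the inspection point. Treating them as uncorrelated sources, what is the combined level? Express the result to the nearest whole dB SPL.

104 dB SPL

For uncorrelated sources the intensities add, so convert each level to linear form, sum, and take 10·log₁₀ of the total.
Σ 10^(L/10) = 10^(103.5/10) + 10^(78.8/10) + 10^(70.0/10) = 2.247e+10.
L_total = 10·log₁₀(2.247e+10) = 103.52 dB SPL.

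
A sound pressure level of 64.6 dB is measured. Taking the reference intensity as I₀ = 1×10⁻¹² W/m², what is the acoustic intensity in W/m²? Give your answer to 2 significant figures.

I = I₀·10^(L/10) = 10⁻¹² × 10^(64.6/10) = 10^(-5.540).

2.9e-06 W/m²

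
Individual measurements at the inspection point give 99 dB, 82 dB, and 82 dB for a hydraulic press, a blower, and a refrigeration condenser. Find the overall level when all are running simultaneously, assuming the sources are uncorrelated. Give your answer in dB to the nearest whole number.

Incoherent sources combine by intensity addition: L_total = 10·log₁₀(Σ 10^(L_i/10)).
Σ 10^(L/10) = 10^(99/10) + 10^(82/10) + 10^(82/10) = 8.260e+09.
L_total = 10·log₁₀(8.260e+09) = 99.17 dB.

99 dB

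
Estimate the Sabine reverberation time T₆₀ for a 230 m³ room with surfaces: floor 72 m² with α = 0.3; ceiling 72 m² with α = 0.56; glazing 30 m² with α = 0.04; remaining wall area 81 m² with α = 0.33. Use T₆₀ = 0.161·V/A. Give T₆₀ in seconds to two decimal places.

0.41 s

Total absorption A = 72·0.3 + 72·0.56 + 30·0.04 + 81·0.33 = 89.85 m² sabins.
T₆₀ = 0.161 × 230 / 89.85 = 0.412 s.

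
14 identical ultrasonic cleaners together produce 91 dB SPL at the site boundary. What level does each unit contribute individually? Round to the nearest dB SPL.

80 dB SPL

14 equal contributions raise the level by 10·log₁₀ 14 = 11.461 dB, so each unit alone gives 91 − 11.461.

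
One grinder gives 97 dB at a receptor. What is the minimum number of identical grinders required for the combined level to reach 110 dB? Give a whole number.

20

N identical sources give L₁ + 10·log₁₀ N, so require 10·log₁₀ N ≥ 110 − 97 = 13.0 dB.
N ≥ 10^(13.0/10) = 19.953, so N = 20.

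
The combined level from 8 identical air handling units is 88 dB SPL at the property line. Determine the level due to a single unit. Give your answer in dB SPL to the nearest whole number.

79 dB SPL

For N identical incoherent sources L_total = L₁ + 10·log₁₀ N, so L₁ = 88 − 10·log₁₀(8) = 88 − 9.031.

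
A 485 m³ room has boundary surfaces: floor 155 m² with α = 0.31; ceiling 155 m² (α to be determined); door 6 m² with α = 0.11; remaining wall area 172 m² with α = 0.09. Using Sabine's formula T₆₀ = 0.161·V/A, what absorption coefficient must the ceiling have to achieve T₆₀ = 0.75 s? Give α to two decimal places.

From T₆₀ = 0.161·V/A, the target T₆₀ = 0.75 s needs A = 0.161·485/0.75 = 104.11 m².
Absorption from the other surfaces = 155·0.31 + 6·0.11 + 172·0.09 = 64.19 m², so the ceiling must supply 39.92 m² over 155 m².
α = 39.92/155 = 0.258.

0.26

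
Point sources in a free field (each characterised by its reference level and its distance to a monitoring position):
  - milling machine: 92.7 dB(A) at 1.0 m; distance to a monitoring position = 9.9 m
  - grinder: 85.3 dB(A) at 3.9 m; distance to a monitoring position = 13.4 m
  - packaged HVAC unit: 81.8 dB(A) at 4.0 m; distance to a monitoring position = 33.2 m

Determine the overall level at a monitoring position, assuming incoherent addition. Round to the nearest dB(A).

Propagate each source to the receiver with L = L_ref − 20·log₁₀(r/r_ref), then add intensities.
milling machine: 92.7 − 20·log₁₀(9.9/1.0) = 92.7 − 19.91 = 72.79 dB(A).
grinder: 85.3 − 20·log₁₀(13.4/3.9) = 85.3 − 10.72 = 74.58 dB(A).
packaged HVAC unit: 81.8 − 20·log₁₀(33.2/4.0) = 81.8 − 18.38 = 63.42 dB(A).
Σ 10^(L/10) = 4.990e+07 → L_total = 10·log₁₀(4.990e+07) = 76.98 dB(A).

77 dB(A)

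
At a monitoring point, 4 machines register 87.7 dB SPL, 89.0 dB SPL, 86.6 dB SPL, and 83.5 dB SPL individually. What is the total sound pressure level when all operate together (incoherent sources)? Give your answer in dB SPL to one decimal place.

93.1 dB SPL

Incoherent sources combine by intensity addition: L_total = 10·log₁₀(Σ 10^(L_i/10)).
Σ 10^(L/10) = 10^(87.7/10) + 10^(89.0/10) + 10^(86.6/10) + 10^(83.5/10) = 2.064e+09.
L_total = 10·log₁₀(2.064e+09) = 93.15 dB SPL.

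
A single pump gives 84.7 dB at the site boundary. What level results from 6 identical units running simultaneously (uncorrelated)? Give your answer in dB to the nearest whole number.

92 dB

L_total = L₁ + 10·log₁₀ N for N identical incoherent sources.
L_total = 84.7 + 10·log₁₀(6) = 84.7 + 7.782 = 92.48 dB.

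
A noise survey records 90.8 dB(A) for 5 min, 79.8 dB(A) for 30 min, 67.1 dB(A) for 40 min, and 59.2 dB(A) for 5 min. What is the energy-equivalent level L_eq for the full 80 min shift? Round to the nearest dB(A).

The energy average is taken in the linear domain: L_eq = 10·log₁₀[(Σ tᵢ·10^(Lᵢ/10))/T], T = 80 min.
Σ tᵢ·10^(Lᵢ/10) = 5·10^(90.8/10) + 30·10^(79.8/10) + 40·10^(67.1/10) + 5·10^(59.2/10) = 9.086e+09.
L_eq = 10·log₁₀(9.086e+09/80) = 80.55 dB(A).

81 dB(A)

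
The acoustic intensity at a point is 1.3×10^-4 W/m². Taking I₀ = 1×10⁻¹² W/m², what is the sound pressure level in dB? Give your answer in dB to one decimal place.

I/I₀ = 1.3×10^-4/10⁻¹² = 1.3×10^8, and L = 10·log₁₀(I/I₀).
L = 10·(0.1139 + 8) = 81.14 dB.

81.1 dB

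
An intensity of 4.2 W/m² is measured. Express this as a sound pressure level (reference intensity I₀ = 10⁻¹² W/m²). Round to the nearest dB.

Dividing by I₀ shifts the exponent by 12: I/I₀ = 4.2×10^12.
L = 10·(0.6232 + 12) = 126.23 dB.

126 dB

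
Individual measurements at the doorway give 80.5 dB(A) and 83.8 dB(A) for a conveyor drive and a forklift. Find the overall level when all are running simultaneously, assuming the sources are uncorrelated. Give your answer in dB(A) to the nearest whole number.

Incoherent sources combine by intensity addition: L_total = 10·log₁₀(Σ 10^(L_i/10)).
Σ 10^(L/10) = 10^(80.5/10) + 10^(83.8/10) = 3.521e+08.
L_total = 10·log₁₀(3.521e+08) = 85.47 dB(A).

85 dB(A)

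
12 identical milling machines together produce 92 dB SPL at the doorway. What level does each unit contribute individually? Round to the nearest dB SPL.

81 dB SPL

12 equal contributions raise the level by 10·log₁₀ 12 = 10.792 dB, so each unit alone gives 92 − 10.792.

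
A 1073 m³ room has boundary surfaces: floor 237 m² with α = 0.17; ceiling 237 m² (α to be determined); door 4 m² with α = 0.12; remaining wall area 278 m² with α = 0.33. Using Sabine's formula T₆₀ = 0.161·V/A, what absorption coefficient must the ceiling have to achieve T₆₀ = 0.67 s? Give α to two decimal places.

0.53

From T₆₀ = 0.161·V/A, the target T₆₀ = 0.67 s needs A = 0.161·1073/0.67 = 257.84 m².
Absorption from the other surfaces = 237·0.17 + 4·0.12 + 278·0.33 = 132.51 m², so the ceiling must supply 125.33 m² over 237 m².
α = 125.33/237 = 0.529.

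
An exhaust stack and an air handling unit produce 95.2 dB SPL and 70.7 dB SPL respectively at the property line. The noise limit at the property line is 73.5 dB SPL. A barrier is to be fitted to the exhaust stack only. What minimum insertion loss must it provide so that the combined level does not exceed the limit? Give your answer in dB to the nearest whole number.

Everything except the exhaust stack sums to 10^(70.7/10) = 1.175e+07 in linear terms, 70.70 dB SPL.
To meet 73.5 dB SPL overall, the treated exhaust stack may contribute at most 10^(73.5/10) − 1.175e+07 = 1.064e+07, i.e. 70.27 dB SPL.
So the exhaust stack must be reduced from 95.2 to 70.27 dB SPL: IL = 24.93 dB.

25 dB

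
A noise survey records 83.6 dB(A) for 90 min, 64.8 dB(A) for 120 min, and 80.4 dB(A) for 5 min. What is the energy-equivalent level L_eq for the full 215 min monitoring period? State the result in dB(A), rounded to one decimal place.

80.0 dB(A)

L_eq = 10·log₁₀[(1/T)·Σ tᵢ·10^(Lᵢ/10)] with T = 215 min.
Σ tᵢ·10^(Lᵢ/10) = 90·10^(83.6/10) + 120·10^(64.8/10) + 5·10^(80.4/10) = 2.153e+10.
L_eq = 10·log₁₀(2.153e+10/215) = 80.01 dB(A).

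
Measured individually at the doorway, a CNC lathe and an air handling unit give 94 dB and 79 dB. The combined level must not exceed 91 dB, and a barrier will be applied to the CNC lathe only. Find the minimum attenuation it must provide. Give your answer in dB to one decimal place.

3.3 dB

The untreated sources together contribute 10^(79/10) = 7.943e+07, i.e. 79.00 dB.
The limit corresponds to 10^(91/10) = 1.259e+09; subtracting the fixed part leaves 1.179e+09 for the CNC lathe, i.e. 90.72 dB.
So the CNC lathe must be reduced from 94 to 90.72 dB: IL = 3.28 dB.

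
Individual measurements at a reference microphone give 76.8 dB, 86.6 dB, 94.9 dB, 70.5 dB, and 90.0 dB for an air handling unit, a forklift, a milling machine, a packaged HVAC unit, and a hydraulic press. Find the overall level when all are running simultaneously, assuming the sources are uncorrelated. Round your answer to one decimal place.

96.6 dB

For uncorrelated sources the intensities add, so convert each level to linear form, sum, and take 10·log₁₀ of the total.
Σ 10^(L/10) = 10^(76.8/10) + 10^(86.6/10) + 10^(94.9/10) + 10^(70.5/10) + 10^(90.0/10) = 4.606e+09.
L_total = 10·log₁₀(4.606e+09) = 96.63 dB.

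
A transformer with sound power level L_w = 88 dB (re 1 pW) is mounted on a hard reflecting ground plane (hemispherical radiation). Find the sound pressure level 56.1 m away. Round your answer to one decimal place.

45.0 dB

L_p = L_w − 10·log₁₀(2π·r²) with r = 56.1 m.
2π·r² = 1.977e+04 m², 10·log₁₀ of that is 42.961 dB.
L_p = 88 − 42.961 = 45.04 dB.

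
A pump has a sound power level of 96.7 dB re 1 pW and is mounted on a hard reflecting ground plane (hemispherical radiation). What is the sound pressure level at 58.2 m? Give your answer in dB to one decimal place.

Free-field hemispherical radiation: L_p = L_w − 10·log₁₀(2π·r²), r = 58.2 m.
2π·r² = 2.128e+04 m², 10·log₁₀ of that is 43.280 dB.
L_p = 96.7 − 43.280 = 53.42 dB.

53.4 dB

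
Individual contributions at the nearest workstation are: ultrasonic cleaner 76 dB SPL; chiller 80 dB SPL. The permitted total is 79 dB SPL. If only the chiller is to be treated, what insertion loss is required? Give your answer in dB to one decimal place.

The untreated sources together contribute 10^(76/10) = 3.981e+07, i.e. 76.00 dB SPL.
The limit corresponds to 10^(79/10) = 7.943e+07; subtracting the fixed part leaves 3.962e+07 for the chiller, i.e. 75.98 dB SPL.
So the chiller must be reduced from 80 to 75.98 dB SPL: IL = 4.02 dB.

4.0 dB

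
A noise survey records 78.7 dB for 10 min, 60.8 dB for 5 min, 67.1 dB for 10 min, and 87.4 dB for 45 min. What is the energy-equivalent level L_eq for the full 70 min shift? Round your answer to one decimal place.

85.6 dB

Weight each interval's intensity by its duration and average over T = 70 min:
Σ tᵢ·10^(Lᵢ/10) = 10·10^(78.7/10) + 5·10^(60.8/10) + 10·10^(67.1/10) + 45·10^(87.4/10) = 2.553e+10.
L_eq = 10·log₁₀(2.553e+10/70) = 85.62 dB.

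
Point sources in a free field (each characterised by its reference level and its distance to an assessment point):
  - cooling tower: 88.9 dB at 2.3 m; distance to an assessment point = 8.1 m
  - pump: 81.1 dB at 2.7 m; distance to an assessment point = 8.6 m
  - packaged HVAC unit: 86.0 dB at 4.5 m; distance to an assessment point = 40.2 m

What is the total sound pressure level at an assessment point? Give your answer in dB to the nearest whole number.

Propagate each source to the receiver with L = L_ref − 20·log₁₀(r/r_ref), then add intensities.
cooling tower: 88.9 − 20·log₁₀(8.1/2.3) = 88.9 − 10.94 = 77.96 dB.
pump: 81.1 − 20·log₁₀(8.6/2.7) = 81.1 − 10.06 = 71.04 dB.
packaged HVAC unit: 86.0 − 20·log₁₀(40.2/4.5) = 86.0 − 19.02 = 66.98 dB.
Σ 10^(L/10) = 8.027e+07 → L_total = 10·log₁₀(8.027e+07) = 79.05 dB.

79 dB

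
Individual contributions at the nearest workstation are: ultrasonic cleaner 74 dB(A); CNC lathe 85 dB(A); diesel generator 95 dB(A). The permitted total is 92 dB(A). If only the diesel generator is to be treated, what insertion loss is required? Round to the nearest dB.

4 dB

Fixed contribution from the other sources: Σ 10^(L/10) = 10^(74/10) + 10^(85/10) = 3.413e+08 (85.33 dB(A)).
The limit corresponds to 10^(92/10) = 1.585e+09; subtracting the fixed part leaves 1.244e+09 for the diesel generator, i.e. 90.95 dB(A).
So the diesel generator must be reduced from 95 to 90.95 dB(A): IL = 4.05 dB.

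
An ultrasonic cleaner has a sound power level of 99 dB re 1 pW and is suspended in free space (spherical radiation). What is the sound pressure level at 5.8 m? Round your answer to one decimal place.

Free-field spherical radiation: L_p = L_w − 10·log₁₀(4π·r²), r = 5.8 m.
4π·r² = 422.7 m², 10·log₁₀ of that is 26.261 dB.
L_p = 99 − 26.261 = 72.74 dB.

72.7 dB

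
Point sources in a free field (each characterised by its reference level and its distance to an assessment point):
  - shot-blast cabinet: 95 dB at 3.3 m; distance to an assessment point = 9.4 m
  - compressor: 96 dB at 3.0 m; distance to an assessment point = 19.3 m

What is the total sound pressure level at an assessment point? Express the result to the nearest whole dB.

87 dB

First find each source's level at the receiver (point-source: −20·log₁₀(r/r_ref)), then combine on an intensity basis.
shot-blast cabinet: 95 − 20·log₁₀(9.4/3.3) = 95 − 9.09 = 85.91 dB.
compressor: 96 − 20·log₁₀(19.3/3.0) = 96 − 16.17 = 79.83 dB.
Σ 10^(L/10) = 4.859e+08 → L_total = 10·log₁₀(4.859e+08) = 86.87 dB.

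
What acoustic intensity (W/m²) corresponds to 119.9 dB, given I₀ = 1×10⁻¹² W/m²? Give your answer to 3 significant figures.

0.977 W/m²

L = 10·log₁₀(I/I₀) ⇒ I = I₀·10^(L/10) = 10⁻¹² × 10^11.99.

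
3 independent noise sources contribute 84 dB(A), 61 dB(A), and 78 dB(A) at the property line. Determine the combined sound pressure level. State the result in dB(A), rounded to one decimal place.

85.0 dB(A)

Incoherent sources combine by intensity addition: L_total = 10·log₁₀(Σ 10^(L_i/10)).
Σ 10^(L/10) = 10^(84/10) + 10^(61/10) + 10^(78/10) = 3.155e+08.
L_total = 10·log₁₀(3.155e+08) = 84.99 dB(A).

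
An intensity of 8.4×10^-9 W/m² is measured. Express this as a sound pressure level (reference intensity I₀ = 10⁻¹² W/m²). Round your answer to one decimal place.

39.2 dB

I/I₀ = 8.4×10^-9/10⁻¹² = 8.4×10^3, and L = 10·log₁₀(I/I₀).
L = 10·(0.9243 + 3) = 39.24 dB.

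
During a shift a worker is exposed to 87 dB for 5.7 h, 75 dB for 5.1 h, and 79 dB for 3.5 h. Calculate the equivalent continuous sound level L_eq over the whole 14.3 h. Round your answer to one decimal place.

83.6 dB

The energy average is taken in the linear domain: L_eq = 10·log₁₀[(Σ tᵢ·10^(Lᵢ/10))/T], T = 14.3 h.
Σ tᵢ·10^(Lᵢ/10) = 5.7·10^(87/10) + 5.1·10^(75/10) + 3.5·10^(79/10) = 3.296e+09.
L_eq = 10·log₁₀(3.296e+09/14.3) = 83.63 dB.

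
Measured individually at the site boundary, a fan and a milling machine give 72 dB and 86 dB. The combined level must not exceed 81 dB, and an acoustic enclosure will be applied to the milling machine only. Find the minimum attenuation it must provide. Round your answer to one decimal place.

5.6 dB

The untreated sources together contribute 10^(72/10) = 1.585e+07, i.e. 72.00 dB.
The limit corresponds to 10^(81/10) = 1.259e+08; subtracting the fixed part leaves 1.100e+08 for the milling machine, i.e. 80.42 dB.
So the milling machine must be reduced from 86 to 80.42 dB: IL = 5.58 dB.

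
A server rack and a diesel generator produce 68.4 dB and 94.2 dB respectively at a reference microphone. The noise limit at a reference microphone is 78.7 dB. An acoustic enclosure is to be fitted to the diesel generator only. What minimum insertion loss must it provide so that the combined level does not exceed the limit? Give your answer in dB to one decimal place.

15.9 dB

The untreated sources together contribute 10^(68.4/10) = 6.918e+06, i.e. 68.40 dB.
The limit corresponds to 10^(78.7/10) = 7.413e+07; subtracting the fixed part leaves 6.721e+07 for the diesel generator, i.e. 78.27 dB.
So the diesel generator must be reduced from 94.2 to 78.27 dB: IL = 15.93 dB.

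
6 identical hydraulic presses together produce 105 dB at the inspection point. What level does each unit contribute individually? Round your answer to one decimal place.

97.2 dB

For N identical incoherent sources L_total = L₁ + 10·log₁₀ N, so L₁ = 105 − 10·log₁₀(6) = 105 − 7.782.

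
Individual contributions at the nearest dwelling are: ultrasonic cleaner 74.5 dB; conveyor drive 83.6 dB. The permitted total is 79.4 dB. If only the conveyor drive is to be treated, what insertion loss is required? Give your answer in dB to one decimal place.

Everything except the conveyor drive sums to 10^(74.5/10) = 2.818e+07 in linear terms, 74.50 dB.
To meet 79.4 dB overall, the treated conveyor drive may contribute at most 10^(79.4/10) − 2.818e+07 = 5.891e+07, i.e. 77.70 dB.
Required insertion loss = 83.6 − 77.70 = 5.90 dB.

5.9 dB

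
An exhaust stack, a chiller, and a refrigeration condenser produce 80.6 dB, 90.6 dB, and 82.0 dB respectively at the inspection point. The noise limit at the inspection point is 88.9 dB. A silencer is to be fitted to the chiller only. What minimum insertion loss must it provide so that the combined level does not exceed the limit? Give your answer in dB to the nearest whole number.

4 dB

The untreated sources together contribute 10^(80.6/10) + 10^(82.0/10) = 2.733e+08, i.e. 84.37 dB.
To meet 88.9 dB overall, the treated chiller may contribute at most 10^(88.9/10) − 2.733e+08 = 5.029e+08, i.e. 87.02 dB.
Required insertion loss = 90.6 − 87.02 = 3.58 dB.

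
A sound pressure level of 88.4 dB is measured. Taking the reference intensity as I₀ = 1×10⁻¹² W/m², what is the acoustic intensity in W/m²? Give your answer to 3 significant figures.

0.000692 W/m²

I/I₀ = 10^(88.4/10) = 6.918e+08, so I = 6.918e+08 × 10⁻¹² W/m².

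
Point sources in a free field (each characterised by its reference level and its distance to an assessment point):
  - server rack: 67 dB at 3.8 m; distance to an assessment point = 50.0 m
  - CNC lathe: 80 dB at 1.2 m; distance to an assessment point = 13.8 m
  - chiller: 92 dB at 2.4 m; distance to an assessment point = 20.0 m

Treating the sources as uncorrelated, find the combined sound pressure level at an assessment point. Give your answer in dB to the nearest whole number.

74 dB

Apply inverse-square spreading to bring every level to the receiver, then sum 10^(L/10).
server rack: 67 − 20·log₁₀(50.0/3.8) = 67 − 22.38 = 44.62 dB.
CNC lathe: 80 − 20·log₁₀(13.8/1.2) = 80 − 21.21 = 58.79 dB.
chiller: 92 − 20·log₁₀(20.0/2.4) = 92 − 18.42 = 73.58 dB.
Σ 10^(L/10) = 2.361e+07 → L_total = 10·log₁₀(2.361e+07) = 73.73 dB.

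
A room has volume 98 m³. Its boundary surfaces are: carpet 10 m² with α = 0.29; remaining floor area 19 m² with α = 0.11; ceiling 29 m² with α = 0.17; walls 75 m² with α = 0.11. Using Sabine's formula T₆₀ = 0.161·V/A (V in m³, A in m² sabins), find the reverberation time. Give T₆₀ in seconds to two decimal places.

A = Σ Sᵢαᵢ = 10·0.29 + 19·0.11 + 29·0.17 + 75·0.11 = 18.17 m².
T₆₀ = 0.161·V/A = 0.161·98/18.17 = 0.868 s.

0.87 s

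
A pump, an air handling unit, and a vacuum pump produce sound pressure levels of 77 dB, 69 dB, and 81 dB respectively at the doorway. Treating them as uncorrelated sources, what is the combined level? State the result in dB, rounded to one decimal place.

Incoherent sources combine by intensity addition: L_total = 10·log₁₀(Σ 10^(L_i/10)).
Σ 10^(L/10) = 10^(77/10) + 10^(69/10) + 10^(81/10) = 1.840e+08.
L_total = 10·log₁₀(1.840e+08) = 82.65 dB.

82.6 dB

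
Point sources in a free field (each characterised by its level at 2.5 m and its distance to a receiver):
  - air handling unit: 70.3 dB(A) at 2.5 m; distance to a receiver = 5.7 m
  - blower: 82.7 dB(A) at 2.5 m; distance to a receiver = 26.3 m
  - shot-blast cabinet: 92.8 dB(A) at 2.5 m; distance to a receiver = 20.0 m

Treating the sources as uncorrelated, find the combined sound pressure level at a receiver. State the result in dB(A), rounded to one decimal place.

75.3 dB(A)

Apply inverse-square spreading to bring every level to the receiver, then sum 10^(L/10).
air handling unit: 70.3 − 20·log₁₀(5.7/2.5) = 70.3 − 7.16 = 63.14 dB(A).
blower: 82.7 − 20·log₁₀(26.3/2.5) = 82.7 − 20.44 = 62.26 dB(A).
shot-blast cabinet: 92.8 − 20·log₁₀(20.0/2.5) = 92.8 − 18.06 = 74.74 dB(A).
Σ 10^(L/10) = 3.352e+07 → L_total = 10·log₁₀(3.352e+07) = 75.25 dB(A).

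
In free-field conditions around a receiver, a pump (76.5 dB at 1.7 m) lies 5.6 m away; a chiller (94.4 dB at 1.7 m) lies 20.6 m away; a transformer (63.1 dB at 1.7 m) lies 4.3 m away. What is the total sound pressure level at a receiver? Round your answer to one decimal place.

Apply inverse-square spreading to bring every level to the receiver, then sum 10^(L/10).
pump: 76.5 − 20·log₁₀(5.6/1.7) = 76.5 − 10.35 = 66.15 dB.
chiller: 94.4 − 20·log₁₀(20.6/1.7) = 94.4 − 21.67 = 72.73 dB.
transformer: 63.1 − 20·log₁₀(4.3/1.7) = 63.1 − 8.06 = 55.04 dB.
Σ 10^(L/10) = 2.319e+07 → L_total = 10·log₁₀(2.319e+07) = 73.65 dB.

73.7 dB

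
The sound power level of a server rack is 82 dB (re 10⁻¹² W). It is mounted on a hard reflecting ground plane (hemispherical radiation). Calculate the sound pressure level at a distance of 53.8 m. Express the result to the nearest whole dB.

39 dB

Free-field hemispherical radiation: L_p = L_w − 10·log₁₀(2π·r²), r = 53.8 m.
2π·r² = 1.819e+04 m², 10·log₁₀ of that is 42.597 dB.
L_p = 82 − 42.597 = 39.40 dB.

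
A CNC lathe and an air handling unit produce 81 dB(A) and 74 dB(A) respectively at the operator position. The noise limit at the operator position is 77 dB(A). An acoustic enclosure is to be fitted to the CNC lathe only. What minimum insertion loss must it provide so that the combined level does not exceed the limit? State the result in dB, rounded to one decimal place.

Fixed contribution from the other source: Σ 10^(L/10) = 10^(74/10) = 2.512e+07 (74.00 dB(A)).
The limit corresponds to 10^(77/10) = 5.012e+07; subtracting the fixed part leaves 2.500e+07 for the CNC lathe, i.e. 73.98 dB(A).
So the CNC lathe must be reduced from 81 to 73.98 dB(A): IL = 7.02 dB.

7.0 dB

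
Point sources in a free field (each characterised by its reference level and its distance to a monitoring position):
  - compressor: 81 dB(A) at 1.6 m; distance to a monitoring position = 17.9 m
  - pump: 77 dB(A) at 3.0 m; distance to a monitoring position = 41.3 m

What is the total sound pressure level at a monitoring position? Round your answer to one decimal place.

61.0 dB(A)

First find each source's level at the receiver (point-source: −20·log₁₀(r/r_ref)), then combine on an intensity basis.
compressor: 81 − 20·log₁₀(17.9/1.6) = 81 − 20.97 = 60.03 dB(A).
pump: 77 − 20·log₁₀(41.3/3.0) = 77 − 22.78 = 54.22 dB(A).
Σ 10^(L/10) = 1.270e+06 → L_total = 10·log₁₀(1.270e+06) = 61.04 dB(A).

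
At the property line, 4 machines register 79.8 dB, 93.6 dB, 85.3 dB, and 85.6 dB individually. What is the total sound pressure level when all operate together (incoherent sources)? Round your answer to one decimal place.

94.9 dB

For uncorrelated sources the intensities add, so convert each level to linear form, sum, and take 10·log₁₀ of the total.
Σ 10^(L/10) = 10^(79.8/10) + 10^(93.6/10) + 10^(85.3/10) + 10^(85.6/10) = 3.088e+09.
L_total = 10·log₁₀(3.088e+09) = 94.90 dB.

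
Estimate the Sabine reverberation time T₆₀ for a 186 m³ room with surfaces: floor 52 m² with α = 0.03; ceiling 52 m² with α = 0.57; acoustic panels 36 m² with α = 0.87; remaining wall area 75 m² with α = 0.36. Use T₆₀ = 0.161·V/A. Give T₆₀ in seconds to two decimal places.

0.33 s

A = Σ Sᵢαᵢ = 52·0.03 + 52·0.57 + 36·0.87 + 75·0.36 = 89.52 m².
T₆₀ = 0.161 × 186 / 89.52 = 0.335 s.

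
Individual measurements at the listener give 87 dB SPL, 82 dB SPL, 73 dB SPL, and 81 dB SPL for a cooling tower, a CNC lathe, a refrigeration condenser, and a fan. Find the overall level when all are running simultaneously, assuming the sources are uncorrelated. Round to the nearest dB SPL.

Incoherent sources combine by intensity addition: L_total = 10·log₁₀(Σ 10^(L_i/10)).
Σ 10^(L/10) = 10^(87/10) + 10^(82/10) + 10^(73/10) + 10^(81/10) = 8.055e+08.
L_total = 10·log₁₀(8.055e+08) = 89.06 dB SPL.

89 dB SPL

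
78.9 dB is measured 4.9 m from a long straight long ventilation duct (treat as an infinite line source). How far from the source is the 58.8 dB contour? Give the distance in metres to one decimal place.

The 20.1 dB drop corresponds to a distance ratio of 10^(20.1/10) for a line source.
r₂ = 4.9·10^((78.9−58.8)/10) = 4.9·10^(20.1/10) = 501.41 m.

501.4 m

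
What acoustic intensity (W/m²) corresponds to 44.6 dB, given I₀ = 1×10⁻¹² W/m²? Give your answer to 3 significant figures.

I/I₀ = 10^(44.6/10) = 2.884e+04, so I = 2.884e+04 × 10⁻¹² W/m².

2.88e-08 W/m²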